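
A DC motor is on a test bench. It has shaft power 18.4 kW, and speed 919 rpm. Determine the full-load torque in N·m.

191 N·m

ω = 2π × 919/60 = 96.24 rad/s
τ = P/ω = 18400/96.24 = 191 N·m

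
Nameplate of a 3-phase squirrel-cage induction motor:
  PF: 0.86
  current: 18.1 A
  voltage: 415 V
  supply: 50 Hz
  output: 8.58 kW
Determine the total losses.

P_in = √3·V·I·cosφ = 1.732×415×18.1×0.86 = 11189 W
P_out = 8580 W
Losses = P_in − P_out = 11189 − 8580 = 2609 W

2.61 kW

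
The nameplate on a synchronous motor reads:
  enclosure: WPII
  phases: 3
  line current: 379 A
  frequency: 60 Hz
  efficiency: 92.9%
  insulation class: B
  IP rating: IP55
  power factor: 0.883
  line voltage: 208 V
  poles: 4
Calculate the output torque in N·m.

P_in = √3·V·I·cosφ = 1.732 × 208 × 379 × 0.883 = 120562 W
P_out = η·P_in = 0.929 × 120562 = 112002 W
n = n_s = 120×60/4 = 1800 rpm (synchronous)
ω = 2π×1800/60 = 188.5 rad/s
τ = P_out/ω = 112002/188.5 = 594 N·m

594 N·m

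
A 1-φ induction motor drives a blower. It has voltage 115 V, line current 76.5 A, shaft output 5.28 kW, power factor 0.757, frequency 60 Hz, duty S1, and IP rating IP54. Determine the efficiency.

79.3 %

P_out = 5.28 kW = 5280 W
P_in = V·I·cosφ = 115 × 76.5 × 0.757 = 6660 W
η = P_out / P_in = 5280 / 6660 = 0.793 = 79.3%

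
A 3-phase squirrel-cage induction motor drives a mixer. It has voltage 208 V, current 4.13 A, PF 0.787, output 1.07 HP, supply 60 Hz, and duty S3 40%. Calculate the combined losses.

373 W

P_in = √3·V·I·cosφ = 1.732×208×4.13×0.787 = 1171 W
P_out = 1.07×746 = 798 W
Losses = P_in − P_out = 1171 − 798 = 373 W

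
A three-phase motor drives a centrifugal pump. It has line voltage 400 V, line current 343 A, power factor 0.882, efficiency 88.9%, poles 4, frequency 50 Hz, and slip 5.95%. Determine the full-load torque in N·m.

1260 N·m

P_in = √3·V·I·cosφ = 1.732 × 400 × 343 × 0.882 = 209590 W
P_out = η·P_in = 0.889 × 209590 = 186326 W
n_s = 120×50/4 = 1500 rpm; n = 1500×(1−0.0595) = 1411 rpm
ω = 2π×1411/60 = 147.8 rad/s
τ = P_out/ω = 186326/147.8 = 1260 N·m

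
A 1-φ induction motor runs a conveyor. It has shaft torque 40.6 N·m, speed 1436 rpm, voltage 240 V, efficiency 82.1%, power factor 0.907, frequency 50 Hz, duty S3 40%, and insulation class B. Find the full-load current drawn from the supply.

34.2 A

ω = 2π×1436/60 = 150.4 rad/s; P_out = τω = 40.6 × 150.4 = 6106 W
P_in = P_out / η = 6106 / 0.821 = 7437 W
I = P_in / (V·cosφ) = 7437 / (240 × 0.907) = 34.2 A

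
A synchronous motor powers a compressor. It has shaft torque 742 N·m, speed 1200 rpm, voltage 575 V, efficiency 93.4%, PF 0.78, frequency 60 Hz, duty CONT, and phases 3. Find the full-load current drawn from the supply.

ω = 2π×1200/60 = 125.7 rad/s; P_out = τω = 742 × 125.7 = 93269 W
P_in = P_out / η = 93269 / 0.934 = 99860 W
I_L = P_in / (√3·V_L·cosφ) = 99860 / (1.732 × 575 × 0.78) = 129 A

129 A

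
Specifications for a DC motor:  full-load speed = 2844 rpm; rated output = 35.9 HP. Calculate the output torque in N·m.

P_out = 35.9 × 746 = 26781 W
ω = 2π × 2844/60 = 297.8 rad/s
τ = P_out/ω = 26781/297.8 = 89.9 N·m

89.9 N·m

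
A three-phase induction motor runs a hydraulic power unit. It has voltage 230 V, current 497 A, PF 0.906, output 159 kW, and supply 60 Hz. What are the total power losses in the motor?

P_in = √3·V·I·cosφ = 1.732×230×497×0.906 = 179374 W
P_out = 159000 W
Losses = P_in − P_out = 179374 − 159000 = 20374 W

20.4 kW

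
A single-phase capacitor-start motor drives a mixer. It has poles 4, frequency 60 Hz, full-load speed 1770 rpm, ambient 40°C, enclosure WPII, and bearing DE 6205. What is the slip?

1.67 %

n_s = 120f/p = 120×60/4 = 1800 rpm
s = (n_s − n)/n_s = (1800 − 1770)/1800 = 0.0167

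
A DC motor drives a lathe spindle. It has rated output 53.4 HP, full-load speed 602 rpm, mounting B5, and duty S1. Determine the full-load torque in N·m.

P_out = 53.4 × 746 = 39836 W
ω = 2π × 602/60 = 63.04 rad/s
τ = P_out/ω = 39836/63.04 = 632 N·m

632 N·m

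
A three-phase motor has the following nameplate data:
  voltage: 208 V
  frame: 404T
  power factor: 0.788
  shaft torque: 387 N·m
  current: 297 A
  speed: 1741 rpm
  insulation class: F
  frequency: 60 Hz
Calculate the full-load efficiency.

83.7 %

ω = 2π × 1741/60 = 182.3 rad/s; P_out = τω = 387 × 182.3 = 70550 W
P_in = √3·V_L·I_L·cosφ = 1.732 × 208 × 297 × 0.788 = 84313 W
η = P_out / P_in = 70550 / 84313 = 0.837 = 83.7%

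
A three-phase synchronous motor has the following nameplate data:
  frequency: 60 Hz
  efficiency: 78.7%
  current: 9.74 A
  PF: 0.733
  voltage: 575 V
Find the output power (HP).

7.5 HP

P_in = √3·V·I·cosφ = 1.732 × 575 × 9.74 × 0.733 = 7110 W
P_out = η·P_in = 0.787 × 7110 = 5596 W
= 5596/746 = 7.5 HP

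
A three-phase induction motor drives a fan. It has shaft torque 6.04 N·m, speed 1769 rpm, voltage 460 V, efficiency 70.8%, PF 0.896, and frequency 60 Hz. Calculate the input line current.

2.21 A

ω = 2π×1769/60 = 185.2 rad/s; P_out = τω = 6.04 × 185.2 = 1119 W
P_in = P_out / η = 1119 / 0.708 = 1581 W
I_L = P_in / (√3·V_L·cosφ) = 1581 / (1.732 × 460 × 0.896) = 2.21 A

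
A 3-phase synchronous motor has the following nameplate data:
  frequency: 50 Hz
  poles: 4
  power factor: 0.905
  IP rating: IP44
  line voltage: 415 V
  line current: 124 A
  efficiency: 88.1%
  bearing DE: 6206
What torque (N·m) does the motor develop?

452 N·m

P_in = √3·V·I·cosφ = 1.732 × 415 × 124 × 0.905 = 80661 W
P_out = η·P_in = 0.881 × 80661 = 71062 W
n = n_s = 120×50/4 = 1500 rpm (synchronous)
ω = 2π×1500/60 = 157.1 rad/s
τ = P_out/ω = 71062/157.1 = 452 N·m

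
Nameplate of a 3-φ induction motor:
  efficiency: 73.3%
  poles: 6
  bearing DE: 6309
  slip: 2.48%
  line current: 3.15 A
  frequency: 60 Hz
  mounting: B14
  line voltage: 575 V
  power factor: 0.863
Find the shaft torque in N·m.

16.2 N·m

P_in = √3·V·I·cosφ = 1.732 × 575 × 3.15 × 0.863 = 2707 W
P_out = η·P_in = 0.733 × 2707 = 1984 W
n_s = 120×60/6 = 1200 rpm; n = 1200×(1−0.0248) = 1170 rpm
ω = 2π×1170/60 = 122.5 rad/s
τ = P_out/ω = 1984/122.5 = 16.2 N·m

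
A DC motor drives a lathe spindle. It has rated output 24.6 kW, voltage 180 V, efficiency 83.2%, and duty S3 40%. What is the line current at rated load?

164 A

P_out = 24.6 kW = 24600 W
P_in = P_out / η = 24600 / 0.832 = 29567 W
I = P_in / V = 29567 / 180 = 164 A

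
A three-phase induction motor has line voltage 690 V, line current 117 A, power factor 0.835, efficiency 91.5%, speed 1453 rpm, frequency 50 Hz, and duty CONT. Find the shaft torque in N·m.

702 N·m

P_in = √3·V·I·cosφ = 1.732 × 690 × 117 × 0.835 = 116753 W
P_out = η·P_in = 0.915 × 116753 = 106829 W
n = 1453 rpm
ω = 2π×1453/60 = 152.2 rad/s
τ = P_out/ω = 106829/152.2 = 702 N·m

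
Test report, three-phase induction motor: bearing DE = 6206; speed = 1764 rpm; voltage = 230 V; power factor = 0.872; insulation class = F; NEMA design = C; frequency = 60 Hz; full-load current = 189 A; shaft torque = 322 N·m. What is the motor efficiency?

ω = 2π × 1764/60 = 184.7 rad/s; P_out = τω = 322 × 184.7 = 59473 W
P_in = √3·V_L·I_L·cosφ = 1.732 × 230 × 189 × 0.872 = 65653 W
η = P_out / P_in = 59473 / 65653 = 0.906 = 90.6%

90.6 %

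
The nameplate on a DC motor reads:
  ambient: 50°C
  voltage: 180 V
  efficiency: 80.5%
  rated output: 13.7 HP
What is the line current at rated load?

P_out = 13.7 × 746 = 10220 W
P_in = P_out / η = 10220 / 0.805 = 12696 W
I = P_in / V = 12696 / 180 = 70.5 A

70.5 A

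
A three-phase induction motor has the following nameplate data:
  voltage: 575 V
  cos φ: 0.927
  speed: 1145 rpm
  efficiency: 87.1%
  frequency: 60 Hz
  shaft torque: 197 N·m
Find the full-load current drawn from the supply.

ω = 2π×1145/60 = 119.9 rad/s; P_out = τω = 197 × 119.9 = 23620 W
P_in = P_out / η = 23620 / 0.871 = 27118 W
I_L = P_in / (√3·V_L·cosφ) = 27118 / (1.732 × 575 × 0.927) = 29.4 A

29.4 A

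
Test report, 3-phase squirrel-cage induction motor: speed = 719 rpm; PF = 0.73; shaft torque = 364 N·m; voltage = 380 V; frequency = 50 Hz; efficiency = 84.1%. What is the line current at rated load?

ω = 2π×719/60 = 75.29 rad/s; P_out = τω = 364 × 75.29 = 27406 W
P_in = P_out / η = 27406 / 0.841 = 32587 W
I_L = P_in / (√3·V_L·cosφ) = 32587 / (1.732 × 380 × 0.73) = 67.8 A

67.8 A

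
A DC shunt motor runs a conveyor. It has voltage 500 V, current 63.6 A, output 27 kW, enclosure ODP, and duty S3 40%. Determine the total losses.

4.8 kW

P_in = V·I = 500×63.6 = 31800 W
P_out = 27000 W
Losses = P_in − P_out = 31800 − 27000 = 4800 W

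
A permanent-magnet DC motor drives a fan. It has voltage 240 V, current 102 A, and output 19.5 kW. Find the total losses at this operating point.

P_in = V·I = 240×102 = 24480 W
P_out = 19500 W
Losses = P_in − P_out = 24480 − 19500 = 4980 W

4.98 kW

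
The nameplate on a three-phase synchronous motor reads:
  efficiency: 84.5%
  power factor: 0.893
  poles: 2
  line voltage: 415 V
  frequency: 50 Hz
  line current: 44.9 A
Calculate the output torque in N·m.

77.5 N·m

P_in = √3·V·I·cosφ = 1.732 × 415 × 44.9 × 0.893 = 28820 W
P_out = η·P_in = 0.845 × 28820 = 24353 W
n = n_s = 120×50/2 = 3000 rpm (synchronous)
ω = 2π×3000/60 = 314.2 rad/s
τ = P_out/ω = 24353/314.2 = 77.5 N·m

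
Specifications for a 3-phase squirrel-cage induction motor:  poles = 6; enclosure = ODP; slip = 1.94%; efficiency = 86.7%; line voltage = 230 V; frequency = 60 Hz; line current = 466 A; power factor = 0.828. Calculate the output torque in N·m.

P_in = √3·V·I·cosφ = 1.732 × 230 × 466 × 0.828 = 153706 W
P_out = η·P_in = 0.867 × 153706 = 133263 W
n_s = 120×60/6 = 1200 rpm; n = 1200×(1−0.0194) = 1177 rpm
ω = 2π×1177/60 = 123.3 rad/s
τ = P_out/ω = 133263/123.3 = 1080 N·m

1080 N·m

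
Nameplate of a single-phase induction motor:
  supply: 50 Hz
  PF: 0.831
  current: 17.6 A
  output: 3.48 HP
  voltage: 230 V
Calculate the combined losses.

P_in = V·I·cosφ = 230×17.6×0.831 = 3364 W
P_out = 3.48×746 = 2596 W
Losses = P_in − P_out = 3364 − 2596 = 768 W

768 W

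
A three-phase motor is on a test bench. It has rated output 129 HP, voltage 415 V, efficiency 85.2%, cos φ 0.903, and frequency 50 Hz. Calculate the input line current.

P_out = 129 × 746 = 96234 W
P_in = P_out / η = 96234 / 0.852 = 112951 W
I_L = P_in / (√3·V_L·cosφ) = 112951 / (1.732 × 415 × 0.903) = 174 A

174 A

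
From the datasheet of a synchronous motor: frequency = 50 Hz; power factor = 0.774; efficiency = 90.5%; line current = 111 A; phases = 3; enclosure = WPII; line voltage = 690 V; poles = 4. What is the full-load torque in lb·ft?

P_in = √3·V·I·cosφ = 1.732 × 690 × 111 × 0.774 = 102674 W
P_out = η·P_in = 0.905 × 102674 = 92920 W
n = n_s = 120×50/4 = 1500 rpm (synchronous)
ω = 2π×1500/60 = 157.1 rad/s
τ = P_out/ω = 92920/157.1 = 591.5 N·m
In lb·ft: 591.5/1.356 = 436 lb·ft

436 lb·ft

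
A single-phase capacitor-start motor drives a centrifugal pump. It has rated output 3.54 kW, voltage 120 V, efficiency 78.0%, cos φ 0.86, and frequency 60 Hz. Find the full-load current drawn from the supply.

P_out = 3.54 kW = 3540 W
P_in = P_out / η = 3540 / 0.780 = 4538 W
I = P_in / (V·cosφ) = 4538 / (120 × 0.86) = 44 A

44 A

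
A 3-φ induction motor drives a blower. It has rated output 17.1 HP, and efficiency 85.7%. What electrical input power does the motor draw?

P_out = 17.1 × 746 = 12757 W
P_in = P_out/η = 12757/0.857 = 14886 W = 14.9 kW

14.9 kW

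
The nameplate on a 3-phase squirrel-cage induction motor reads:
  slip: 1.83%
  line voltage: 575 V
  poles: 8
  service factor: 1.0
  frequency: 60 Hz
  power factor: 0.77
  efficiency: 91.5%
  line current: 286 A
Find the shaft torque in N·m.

P_in = √3·V·I·cosφ = 1.732 × 575 × 286 × 0.77 = 219317 W
P_out = η·P_in = 0.915 × 219317 = 200675 W
n_s = 120×60/8 = 900 rpm; n = 900×(1−0.0183) = 884 rpm
ω = 2π×884/60 = 92.57 rad/s
τ = P_out/ω = 200675/92.57 = 2170 N·m

2170 N·m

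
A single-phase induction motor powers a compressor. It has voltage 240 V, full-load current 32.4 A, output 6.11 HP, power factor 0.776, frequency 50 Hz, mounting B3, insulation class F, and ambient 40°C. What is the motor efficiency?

P_out = 6.11 × 746 = 4558 W
P_in = V·I·cosφ = 240 × 32.4 × 0.776 = 6034 W
η = P_out / P_in = 4558 / 6034 = 0.755 = 75.5%

75.5 %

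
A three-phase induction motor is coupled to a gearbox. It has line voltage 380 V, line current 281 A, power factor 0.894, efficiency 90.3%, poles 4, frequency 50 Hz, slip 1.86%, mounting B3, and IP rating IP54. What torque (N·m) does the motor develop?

969 N·m

P_in = √3·V·I·cosφ = 1.732 × 380 × 281 × 0.894 = 165339 W
P_out = η·P_in = 0.903 × 165339 = 149301 W
n_s = 120×50/4 = 1500 rpm; n = 1500×(1−0.0186) = 1472 rpm
ω = 2π×1472/60 = 154.1 rad/s
τ = P_out/ω = 149301/154.1 = 969 N·m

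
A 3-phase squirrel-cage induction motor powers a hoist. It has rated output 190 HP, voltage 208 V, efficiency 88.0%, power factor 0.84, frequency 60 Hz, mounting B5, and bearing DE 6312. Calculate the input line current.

P_out = 190 × 746 = 141740 W
P_in = P_out / η = 141740 / 0.880 = 161068 W
I_L = P_in / (√3·V_L·cosφ) = 161068 / (1.732 × 208 × 0.84) = 532 A

532 A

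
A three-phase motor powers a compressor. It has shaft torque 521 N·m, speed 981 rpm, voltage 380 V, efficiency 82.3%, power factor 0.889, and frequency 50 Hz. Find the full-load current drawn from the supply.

ω = 2π×981/60 = 102.7 rad/s; P_out = τω = 521 × 102.7 = 53507 W
P_in = P_out / η = 53507 / 0.823 = 65015 W
I_L = P_in / (√3·V_L·cosφ) = 65015 / (1.732 × 380 × 0.889) = 111 A

111 A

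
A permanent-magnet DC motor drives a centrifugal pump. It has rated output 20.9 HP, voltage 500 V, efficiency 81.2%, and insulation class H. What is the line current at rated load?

P_out = 20.9 × 746 = 15591 W
P_in = P_out / η = 15591 / 0.812 = 19201 W
I = P_in / V = 19201 / 500 = 38.4 A

38.4 A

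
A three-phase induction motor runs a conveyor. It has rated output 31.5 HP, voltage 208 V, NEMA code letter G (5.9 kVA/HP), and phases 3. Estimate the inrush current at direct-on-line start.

S_LR = 5.9 × 31.5 = 185.85 kVA
I_LR = S_LR/(√3·V_L) = 185850/(1.732×208) = 516 A

516 A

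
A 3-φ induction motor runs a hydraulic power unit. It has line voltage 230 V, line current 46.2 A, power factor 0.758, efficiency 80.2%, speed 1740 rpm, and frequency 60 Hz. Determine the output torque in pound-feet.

P_in = √3·V·I·cosφ = 1.732 × 230 × 46.2 × 0.758 = 13950 W
P_out = η·P_in = 0.802 × 13950 = 11188 W
n = 1740 rpm
ω = 2π×1740/60 = 182.2 rad/s
τ = P_out/ω = 11188/182.2 = 61.41 N·m
In lb·ft: 61.41/1.356 = 45.3 lb·ft

45.3 lb·ft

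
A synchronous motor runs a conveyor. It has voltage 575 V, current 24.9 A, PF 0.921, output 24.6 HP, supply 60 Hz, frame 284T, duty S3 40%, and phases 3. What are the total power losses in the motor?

4490 W

P_in = √3·V·I·cosφ = 1.732×575×24.9×0.921 = 22839 W
P_out = 24.6×746 = 18352 W
Losses = P_in − P_out = 22839 − 18352 = 4487 W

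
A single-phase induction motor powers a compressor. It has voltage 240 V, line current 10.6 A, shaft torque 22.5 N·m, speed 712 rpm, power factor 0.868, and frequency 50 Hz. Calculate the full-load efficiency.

ω = 2π × 712/60 = 74.56 rad/s; P_out = τω = 22.5 × 74.56 = 1678 W
P_in = V·I·cosφ = 240 × 10.6 × 0.868 = 2208 W
η = P_out / P_in = 1678 / 2208 = 0.760 = 76.0%

76.0 %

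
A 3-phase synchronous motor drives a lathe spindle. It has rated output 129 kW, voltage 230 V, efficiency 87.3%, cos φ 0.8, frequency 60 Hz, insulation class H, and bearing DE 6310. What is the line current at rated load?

P_out = 129 kW = 129000 W
P_in = P_out / η = 129000 / 0.873 = 147766 W
I_L = P_in / (√3·V_L·cosφ) = 147766 / (1.732 × 230 × 0.8) = 464 A

464 A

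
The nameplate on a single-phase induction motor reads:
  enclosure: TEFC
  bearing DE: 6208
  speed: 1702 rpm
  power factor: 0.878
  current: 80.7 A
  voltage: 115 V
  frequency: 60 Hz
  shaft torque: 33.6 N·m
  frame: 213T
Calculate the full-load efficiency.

ω = 2π × 1702/60 = 178.2 rad/s; P_out = τω = 33.6 × 178.2 = 5988 W
P_in = V·I·cosφ = 115 × 80.7 × 0.878 = 8148 W
η = P_out / P_in = 5988 / 8148 = 0.735 = 73.5%

73.5 %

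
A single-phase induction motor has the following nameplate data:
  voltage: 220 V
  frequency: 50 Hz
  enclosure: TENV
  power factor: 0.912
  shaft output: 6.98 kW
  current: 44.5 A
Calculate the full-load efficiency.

P_out = 6.98 kW = 6980 W
P_in = V·I·cosφ = 220 × 44.5 × 0.912 = 8928 W
η = P_out / P_in = 6980 / 8928 = 0.782 = 78.2%

78.2 %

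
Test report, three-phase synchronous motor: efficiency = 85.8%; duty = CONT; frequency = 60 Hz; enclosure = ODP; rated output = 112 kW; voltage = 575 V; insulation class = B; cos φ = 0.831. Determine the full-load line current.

P_out = 112 kW = 112000 W
P_in = P_out / η = 112000 / 0.858 = 130536 W
I_L = P_in / (√3·V_L·cosφ) = 130536 / (1.732 × 575 × 0.831) = 158 A

158 A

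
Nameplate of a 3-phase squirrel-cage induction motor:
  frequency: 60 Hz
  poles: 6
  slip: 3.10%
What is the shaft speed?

1163 rpm

n_s = 120f/p = 120×60/6 = 1200 rpm
n = n_s(1 − s) = 1200 × (1 − 0.031) = 1163 rpm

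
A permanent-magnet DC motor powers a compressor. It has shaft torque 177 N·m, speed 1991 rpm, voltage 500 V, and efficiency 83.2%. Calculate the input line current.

ω = 2π×1991/60 = 208.5 rad/s; P_out = τω = 177 × 208.5 = 36905 W
P_in = P_out / η = 36905 / 0.832 = 44357 W
I = P_in / V = 44357 / 500 = 88.7 A

88.7 A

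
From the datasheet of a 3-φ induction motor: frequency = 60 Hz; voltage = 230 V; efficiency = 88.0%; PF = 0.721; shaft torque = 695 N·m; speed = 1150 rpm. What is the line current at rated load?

ω = 2π×1150/60 = 120.4 rad/s; P_out = τω = 695 × 120.4 = 83678 W
P_in = P_out / η = 83678 / 0.880 = 95089 W
I_L = P_in / (√3·V_L·cosφ) = 95089 / (1.732 × 230 × 0.721) = 331 A

331 A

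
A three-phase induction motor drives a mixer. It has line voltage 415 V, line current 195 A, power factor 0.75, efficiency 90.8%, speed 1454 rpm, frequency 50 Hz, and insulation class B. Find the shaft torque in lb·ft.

P_in = √3·V·I·cosφ = 1.732 × 415 × 195 × 0.75 = 105122 W
P_out = η·P_in = 0.908 × 105122 = 95451 W
n = 1454 rpm
ω = 2π×1454/60 = 152.3 rad/s
τ = P_out/ω = 95451/152.3 = 626.7 N·m
In lb·ft: 626.7/1.356 = 462 lb·ft

462 lb·ft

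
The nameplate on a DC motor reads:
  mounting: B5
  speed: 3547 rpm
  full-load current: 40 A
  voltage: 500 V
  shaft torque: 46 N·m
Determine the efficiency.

85.4 %

ω = 2π × 3547/60 = 371.4 rad/s; P_out = τω = 46 × 371.4 = 17084 W
P_in = V·I = 500 × 40 = 20000 W
η = P_out / P_in = 17084 / 20000 = 0.854 = 85.4%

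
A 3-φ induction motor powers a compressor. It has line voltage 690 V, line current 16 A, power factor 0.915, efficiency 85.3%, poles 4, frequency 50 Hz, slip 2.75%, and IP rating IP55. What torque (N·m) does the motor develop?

P_in = √3·V·I·cosφ = 1.732 × 690 × 16 × 0.915 = 17496 W
P_out = η·P_in = 0.853 × 17496 = 14924 W
n_s = 120×50/4 = 1500 rpm; n = 1500×(1−0.0275) = 1459 rpm
ω = 2π×1459/60 = 152.8 rad/s
τ = P_out/ω = 14924/152.8 = 97.7 N·m

97.7 N·m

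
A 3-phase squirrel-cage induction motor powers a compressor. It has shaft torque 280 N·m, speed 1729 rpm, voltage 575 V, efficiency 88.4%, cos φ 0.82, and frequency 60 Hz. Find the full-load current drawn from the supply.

70.2 A

ω = 2π×1729/60 = 181.1 rad/s; P_out = τω = 280 × 181.1 = 50708 W
P_in = P_out / η = 50708 / 0.884 = 57362 W
I_L = P_in / (√3·V_L·cosφ) = 57362 / (1.732 × 575 × 0.82) = 70.2 A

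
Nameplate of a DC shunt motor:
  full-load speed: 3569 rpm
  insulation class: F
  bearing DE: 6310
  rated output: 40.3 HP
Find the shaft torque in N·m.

P_out = 40.3 × 746 = 30064 W
ω = 2π × 3569/60 = 373.7 rad/s
τ = P_out/ω = 30064/373.7 = 80.4 N·m

80.4 N·m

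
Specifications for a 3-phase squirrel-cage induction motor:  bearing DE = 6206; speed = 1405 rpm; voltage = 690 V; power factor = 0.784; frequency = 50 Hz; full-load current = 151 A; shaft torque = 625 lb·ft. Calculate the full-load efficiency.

τ = 625 lb·ft × 1.356 = 847.5 N·m
ω = 2π × 1405/60 = 147.1 rad/s; P_out = τω = 847.5 × 147.1 = 124667 W
P_in = √3·V_L·I_L·cosφ = 1.732 × 690 × 151 × 0.784 = 141478 W
η = P_out / P_in = 124667 / 141478 = 0.881 = 88.1%

88.1 %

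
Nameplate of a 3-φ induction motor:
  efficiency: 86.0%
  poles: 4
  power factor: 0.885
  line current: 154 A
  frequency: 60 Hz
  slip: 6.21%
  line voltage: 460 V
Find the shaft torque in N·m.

528 N·m

P_in = √3·V·I·cosφ = 1.732 × 460 × 154 × 0.885 = 108585 W
P_out = η·P_in = 0.86 × 108585 = 93383 W
n_s = 120×60/4 = 1800 rpm; n = 1800×(1−0.0621) = 1688 rpm
ω = 2π×1688/60 = 176.8 rad/s
τ = P_out/ω = 93383/176.8 = 528 N·m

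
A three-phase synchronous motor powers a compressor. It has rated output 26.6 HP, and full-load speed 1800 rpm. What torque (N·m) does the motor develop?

P_out = 26.6 × 746 = 19844 W
ω = 2π × 1800/60 = 188.5 rad/s
τ = P_out/ω = 19844/188.5 = 105 N·m

105 N·m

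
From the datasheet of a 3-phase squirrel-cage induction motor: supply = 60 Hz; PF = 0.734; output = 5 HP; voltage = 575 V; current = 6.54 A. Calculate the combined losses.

P_in = √3·V·I·cosφ = 1.732×575×6.54×0.734 = 4781 W
P_out = 5×746 = 3730 W
Losses = P_in − P_out = 4781 − 3730 = 1051 W

1.05 kW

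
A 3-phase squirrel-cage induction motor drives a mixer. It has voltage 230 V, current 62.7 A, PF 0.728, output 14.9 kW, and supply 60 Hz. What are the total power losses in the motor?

P_in = √3·V·I·cosφ = 1.732×230×62.7×0.728 = 18183 W
P_out = 14900 W
Losses = P_in − P_out = 18183 − 14900 = 3283 W

3280 W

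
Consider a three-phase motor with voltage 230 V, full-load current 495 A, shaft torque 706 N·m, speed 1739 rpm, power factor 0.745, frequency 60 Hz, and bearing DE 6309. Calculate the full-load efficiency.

87.5 %

ω = 2π × 1739/60 = 182.1 rad/s; P_out = τω = 706 × 182.1 = 128563 W
P_in = √3·V_L·I_L·cosφ = 1.732 × 230 × 495 × 0.745 = 146905 W
η = P_out / P_in = 128563 / 146905 = 0.875 = 87.5%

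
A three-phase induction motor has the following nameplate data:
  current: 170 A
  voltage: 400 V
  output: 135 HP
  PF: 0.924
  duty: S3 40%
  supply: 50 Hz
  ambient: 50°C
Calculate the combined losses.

8.12 kW

P_in = √3·V·I·cosφ = 1.732×400×170×0.924 = 108825 W
P_out = 135×746 = 100710 W
Losses = P_in − P_out = 108825 − 100710 = 8115 W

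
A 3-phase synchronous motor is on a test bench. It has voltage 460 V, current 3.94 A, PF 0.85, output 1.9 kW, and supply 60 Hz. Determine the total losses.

P_in = √3·V·I·cosφ = 1.732×460×3.94×0.85 = 2668 W
P_out = 1900 W
Losses = P_in − P_out = 2668 − 1900 = 768 W

768 W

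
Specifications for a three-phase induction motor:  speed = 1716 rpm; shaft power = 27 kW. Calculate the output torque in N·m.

150 N·m

ω = 2π × 1716/60 = 179.7 rad/s
τ = P/ω = 27000/179.7 = 150 N·m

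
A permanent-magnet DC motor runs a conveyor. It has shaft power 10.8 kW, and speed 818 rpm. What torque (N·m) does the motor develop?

126 N·m

ω = 2π × 818/60 = 85.66 rad/s
τ = P/ω = 10800/85.66 = 126 N·m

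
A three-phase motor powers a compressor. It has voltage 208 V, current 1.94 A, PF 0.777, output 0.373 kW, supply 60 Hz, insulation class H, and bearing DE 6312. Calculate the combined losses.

P_in = √3·V·I·cosφ = 1.732×208×1.94×0.777 = 543 W
P_out = 373 W
Losses = P_in − P_out = 543 − 373 = 170 W

170 W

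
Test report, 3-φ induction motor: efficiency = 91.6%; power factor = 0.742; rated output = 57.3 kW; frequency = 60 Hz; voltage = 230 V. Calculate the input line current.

212 A

P_out = 57.3 kW = 57300 W
P_in = P_out / η = 57300 / 0.916 = 62555 W
I_L = P_in / (√3·V_L·cosφ) = 62555 / (1.732 × 230 × 0.742) = 212 A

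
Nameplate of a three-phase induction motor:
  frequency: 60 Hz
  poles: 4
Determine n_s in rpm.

1800 rpm

n_s = 120f/p = 120×60/4 = 1800 rpm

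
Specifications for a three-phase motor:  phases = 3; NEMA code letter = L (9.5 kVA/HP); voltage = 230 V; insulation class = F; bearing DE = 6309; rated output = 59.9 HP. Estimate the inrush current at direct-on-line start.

S_LR = 9.5 × 59.9 = 569.05 kVA
I_LR = S_LR/(√3·V_L) = 569050/(1.732×230) = 1430 A

1430 A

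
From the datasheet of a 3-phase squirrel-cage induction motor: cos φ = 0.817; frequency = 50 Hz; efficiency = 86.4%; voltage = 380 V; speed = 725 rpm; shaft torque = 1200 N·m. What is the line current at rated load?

ω = 2π×725/60 = 75.92 rad/s; P_out = τω = 1200 × 75.92 = 91104 W
P_in = P_out / η = 91104 / 0.864 = 105444 W
I_L = P_in / (√3·V_L·cosφ) = 105444 / (1.732 × 380 × 0.817) = 196 A

196 A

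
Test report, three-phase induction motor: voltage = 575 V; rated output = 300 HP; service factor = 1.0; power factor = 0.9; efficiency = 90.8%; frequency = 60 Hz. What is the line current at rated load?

275 A

P_out = 300 × 746 = 223800 W
P_in = P_out / η = 223800 / 0.908 = 246476 W
I_L = P_in / (√3·V_L·cosφ) = 246476 / (1.732 × 575 × 0.9) = 275 A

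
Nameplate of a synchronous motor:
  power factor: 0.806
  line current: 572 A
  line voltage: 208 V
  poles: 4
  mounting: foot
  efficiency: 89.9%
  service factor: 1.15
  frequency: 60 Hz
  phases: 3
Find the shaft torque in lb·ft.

P_in = √3·V·I·cosφ = 1.732 × 208 × 572 × 0.806 = 166090 W
P_out = η·P_in = 0.899 × 166090 = 149315 W
n = n_s = 120×60/4 = 1800 rpm (synchronous)
ω = 2π×1800/60 = 188.5 rad/s
τ = P_out/ω = 149315/188.5 = 792.1 N·m
In lb·ft: 792.1/1.356 = 584 lb·ft

584 lb·ft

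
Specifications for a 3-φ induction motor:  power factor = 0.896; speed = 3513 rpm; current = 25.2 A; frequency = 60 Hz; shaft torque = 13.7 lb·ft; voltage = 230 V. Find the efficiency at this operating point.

76.0 %

τ = 13.7 lb·ft × 1.356 = 18.58 N·m
ω = 2π × 3513/60 = 367.9 rad/s; P_out = τω = 18.58 × 367.9 = 6836 W
P_in = √3·V_L·I_L·cosφ = 1.732 × 230 × 25.2 × 0.896 = 8995 W
η = P_out / P_in = 6836 / 8995 = 0.760 = 76.0%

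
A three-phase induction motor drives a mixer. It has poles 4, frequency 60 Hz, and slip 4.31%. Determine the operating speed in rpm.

n_s = 120f/p = 120×60/4 = 1800 rpm
n = n_s(1 − s) = 1800 × (1 − 0.0431) = 1722 rpm

1722 rpm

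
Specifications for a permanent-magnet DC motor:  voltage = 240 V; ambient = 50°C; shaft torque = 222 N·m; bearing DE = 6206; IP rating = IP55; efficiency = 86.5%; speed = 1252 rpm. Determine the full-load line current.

140 A

ω = 2π×1252/60 = 131.1 rad/s; P_out = τω = 222 × 131.1 = 29104 W
P_in = P_out / η = 29104 / 0.865 = 33646 W
I = P_in / V = 33646 / 240 = 140 A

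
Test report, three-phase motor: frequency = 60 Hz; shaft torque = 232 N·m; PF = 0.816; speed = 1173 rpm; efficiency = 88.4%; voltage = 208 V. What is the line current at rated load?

110 A

ω = 2π×1173/60 = 122.8 rad/s; P_out = τω = 232 × 122.8 = 28490 W
P_in = P_out / η = 28490 / 0.884 = 32229 W
I_L = P_in / (√3·V_L·cosφ) = 32229 / (1.732 × 208 × 0.816) = 110 A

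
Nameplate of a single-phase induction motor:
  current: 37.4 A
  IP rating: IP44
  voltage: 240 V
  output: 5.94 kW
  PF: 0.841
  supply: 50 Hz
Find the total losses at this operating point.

P_in = V·I·cosφ = 240×37.4×0.841 = 7549 W
P_out = 5940 W
Losses = P_in − P_out = 7549 − 5940 = 1609 W

1.61 kW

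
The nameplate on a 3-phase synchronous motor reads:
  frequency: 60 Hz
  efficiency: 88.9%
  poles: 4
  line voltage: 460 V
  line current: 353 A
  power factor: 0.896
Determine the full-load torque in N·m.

P_in = √3·V·I·cosφ = 1.732 × 460 × 353 × 0.896 = 251993 W
P_out = η·P_in = 0.889 × 251993 = 224022 W
n = n_s = 120×60/4 = 1800 rpm (synchronous)
ω = 2π×1800/60 = 188.5 rad/s
τ = P_out/ω = 224022/188.5 = 1190 N·m

1190 N·m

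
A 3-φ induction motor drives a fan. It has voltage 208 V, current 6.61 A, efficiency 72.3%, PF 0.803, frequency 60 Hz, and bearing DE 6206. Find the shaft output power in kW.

P_in = √3·V·I·cosφ = 1.732 × 208 × 6.61 × 0.803 = 1912 W
P_out = η·P_in = 0.723 × 1912 = 1382 W

1.38 kW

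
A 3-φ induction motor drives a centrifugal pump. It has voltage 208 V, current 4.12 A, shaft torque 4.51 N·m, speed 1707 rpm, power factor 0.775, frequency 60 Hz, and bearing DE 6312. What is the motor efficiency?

70.1 %

ω = 2π × 1707/60 = 178.8 rad/s; P_out = τω = 4.51 × 178.8 = 806 W
P_in = √3·V_L·I_L·cosφ = 1.732 × 208 × 4.12 × 0.775 = 1150 W
η = P_out / P_in = 806 / 1150 = 0.701 = 70.1%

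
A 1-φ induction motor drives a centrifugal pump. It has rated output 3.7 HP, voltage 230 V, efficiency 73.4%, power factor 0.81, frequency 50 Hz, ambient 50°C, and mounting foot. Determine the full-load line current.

P_out = 3.7 × 746 = 2760 W
P_in = P_out / η = 2760 / 0.734 = 3760 W
I = P_in / (V·cosφ) = 3760 / (230 × 0.81) = 20.2 A

20.2 A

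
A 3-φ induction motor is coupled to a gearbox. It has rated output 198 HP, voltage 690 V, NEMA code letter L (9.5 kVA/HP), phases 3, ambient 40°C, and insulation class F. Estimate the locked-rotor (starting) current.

S_LR = 9.5 × 198 = 1881 kVA
I_LR = S_LR/(√3·V_L) = 1881000/(1.732×690) = 1570 A

1570 A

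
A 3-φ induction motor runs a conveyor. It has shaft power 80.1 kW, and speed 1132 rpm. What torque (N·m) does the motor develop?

676 N·m

ω = 2π × 1132/60 = 118.5 rad/s
τ = P/ω = 80100/118.5 = 676 N·m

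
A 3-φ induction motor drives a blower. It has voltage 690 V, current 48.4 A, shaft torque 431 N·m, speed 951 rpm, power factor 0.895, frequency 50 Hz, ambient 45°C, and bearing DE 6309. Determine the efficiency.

82.9 %

ω = 2π × 951/60 = 99.59 rad/s; P_out = τω = 431 × 99.59 = 42923 W
P_in = √3·V_L·I_L·cosφ = 1.732 × 690 × 48.4 × 0.895 = 51768 W
η = P_out / P_in = 42923 / 51768 = 0.829 = 82.9%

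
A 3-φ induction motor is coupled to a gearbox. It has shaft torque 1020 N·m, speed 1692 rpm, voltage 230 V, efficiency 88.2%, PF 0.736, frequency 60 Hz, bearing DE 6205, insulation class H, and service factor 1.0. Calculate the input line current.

ω = 2π×1692/60 = 177.2 rad/s; P_out = τω = 1020 × 177.2 = 180744 W
P_in = P_out / η = 180744 / 0.882 = 204925 W
I_L = P_in / (√3·V_L·cosφ) = 204925 / (1.732 × 230 × 0.736) = 699 A

699 A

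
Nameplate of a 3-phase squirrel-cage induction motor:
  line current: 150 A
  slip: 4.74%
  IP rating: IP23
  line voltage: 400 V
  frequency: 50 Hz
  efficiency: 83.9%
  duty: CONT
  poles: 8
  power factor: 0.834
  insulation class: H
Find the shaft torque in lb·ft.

P_in = √3·V·I·cosφ = 1.732 × 400 × 150 × 0.834 = 86669 W
P_out = η·P_in = 0.839 × 86669 = 72715 W
n_s = 120×50/8 = 750 rpm; n = 750×(1−0.0474) = 714 rpm
ω = 2π×714/60 = 74.77 rad/s
τ = P_out/ω = 72715/74.77 = 972.5 N·m
In lb·ft: 972.5/1.356 = 717 lb·ft

717 lb·ft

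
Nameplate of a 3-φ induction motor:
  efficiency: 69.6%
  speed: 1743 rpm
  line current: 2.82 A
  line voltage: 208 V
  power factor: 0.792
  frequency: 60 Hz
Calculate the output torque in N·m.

3.07 N·m

P_in = √3·V·I·cosφ = 1.732 × 208 × 2.82 × 0.792 = 805 W
P_out = η·P_in = 0.696 × 805 = 560 W
n = 1743 rpm
ω = 2π×1743/60 = 182.5 rad/s
τ = P_out/ω = 560/182.5 = 3.07 N·m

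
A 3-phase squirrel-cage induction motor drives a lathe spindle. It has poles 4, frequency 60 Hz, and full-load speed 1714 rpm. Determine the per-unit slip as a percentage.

4.78 %

n_s = 120f/p = 120×60/4 = 1800 rpm
s = (n_s − n)/n_s = (1800 − 1714)/1800 = 0.0478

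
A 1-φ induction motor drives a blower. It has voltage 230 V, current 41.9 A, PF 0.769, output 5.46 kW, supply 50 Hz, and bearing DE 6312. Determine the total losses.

1950 W

P_in = V·I·cosφ = 230×41.9×0.769 = 7411 W
P_out = 5460 W
Losses = P_in − P_out = 7411 − 5460 = 1951 W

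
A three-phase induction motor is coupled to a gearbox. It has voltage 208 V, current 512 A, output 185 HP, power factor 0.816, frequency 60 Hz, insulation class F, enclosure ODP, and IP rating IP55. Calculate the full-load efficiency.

91.7 %

P_out = 185 × 746 = 138010 W
P_in = √3·V_L·I_L·cosφ = 1.732 × 208 × 512 × 0.816 = 150512 W
η = P_out / P_in = 138010 / 150512 = 0.917 = 91.7%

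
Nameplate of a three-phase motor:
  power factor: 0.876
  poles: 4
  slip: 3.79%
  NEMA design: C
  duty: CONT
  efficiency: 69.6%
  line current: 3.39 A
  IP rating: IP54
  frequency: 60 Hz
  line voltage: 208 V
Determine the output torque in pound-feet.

P_in = √3·V·I·cosφ = 1.732 × 208 × 3.39 × 0.876 = 1070 W
P_out = η·P_in = 0.696 × 1070 = 745 W
n_s = 120×60/4 = 1800 rpm; n = 1800×(1−0.0379) = 1732 rpm
ω = 2π×1732/60 = 181.4 rad/s
τ = P_out/ω = 745/181.4 = 4.107 N·m
In lb·ft: 4.107/1.356 = 3.03 lb·ft

3.03 lb·ft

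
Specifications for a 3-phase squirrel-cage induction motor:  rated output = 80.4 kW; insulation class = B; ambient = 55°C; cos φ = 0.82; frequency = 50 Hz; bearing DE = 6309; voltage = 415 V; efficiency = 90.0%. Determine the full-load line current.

P_out = 80.4 kW = 80400 W
P_in = P_out / η = 80400 / 0.900 = 89333 W
I_L = P_in / (√3·V_L·cosφ) = 89333 / (1.732 × 415 × 0.82) = 152 A

152 A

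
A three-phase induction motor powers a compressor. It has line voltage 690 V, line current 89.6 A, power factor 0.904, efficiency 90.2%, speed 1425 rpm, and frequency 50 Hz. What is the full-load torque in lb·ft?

432 lb·ft

P_in = √3·V·I·cosφ = 1.732 × 690 × 89.6 × 0.904 = 96800 W
P_out = η·P_in = 0.902 × 96800 = 87314 W
n = 1425 rpm
ω = 2π×1425/60 = 149.2 rad/s
τ = P_out/ω = 87314/149.2 = 585.2 N·m
In lb·ft: 585.2/1.356 = 432 lb·ft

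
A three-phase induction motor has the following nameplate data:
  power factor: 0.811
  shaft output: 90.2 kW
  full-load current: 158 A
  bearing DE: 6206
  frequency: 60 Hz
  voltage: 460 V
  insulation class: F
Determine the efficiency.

P_out = 90.2 kW = 90200 W
P_in = √3·V_L·I_L·cosφ = 1.732 × 460 × 158 × 0.811 = 102090 W
η = P_out / P_in = 90200 / 102090 = 0.884 = 88.4%

88.4 %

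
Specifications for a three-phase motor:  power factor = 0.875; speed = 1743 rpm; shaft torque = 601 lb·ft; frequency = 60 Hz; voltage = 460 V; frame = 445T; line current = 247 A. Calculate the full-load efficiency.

τ = 601 lb·ft × 1.356 = 815 N·m
ω = 2π × 1743/60 = 182.5 rad/s; P_out = τω = 815 × 182.5 = 148738 W
P_in = √3·V_L·I_L·cosφ = 1.732 × 460 × 247 × 0.875 = 172191 W
η = P_out / P_in = 148738 / 172191 = 0.864 = 86.4%

86.4 %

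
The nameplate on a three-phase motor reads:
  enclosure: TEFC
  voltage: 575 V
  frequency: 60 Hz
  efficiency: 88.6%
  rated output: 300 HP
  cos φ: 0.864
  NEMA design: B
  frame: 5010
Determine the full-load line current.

P_out = 300 × 746 = 223800 W
P_in = P_out / η = 223800 / 0.886 = 252596 W
I_L = P_in / (√3·V_L·cosφ) = 252596 / (1.732 × 575 × 0.864) = 294 A

294 A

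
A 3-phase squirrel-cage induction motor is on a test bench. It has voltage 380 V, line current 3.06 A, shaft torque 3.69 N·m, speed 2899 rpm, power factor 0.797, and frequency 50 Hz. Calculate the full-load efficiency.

69.8 %

ω = 2π × 2899/60 = 303.6 rad/s; P_out = τω = 3.69 × 303.6 = 1120 W
P_in = √3·V_L·I_L·cosφ = 1.732 × 380 × 3.06 × 0.797 = 1605 W
η = P_out / P_in = 1120 / 1605 = 0.698 = 69.8%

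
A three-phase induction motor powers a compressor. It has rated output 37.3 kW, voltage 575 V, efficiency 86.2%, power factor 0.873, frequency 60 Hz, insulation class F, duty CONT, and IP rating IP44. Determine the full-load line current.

49.8 A

P_out = 37.3 kW = 37300 W
P_in = P_out / η = 37300 / 0.862 = 43271 W
I_L = P_in / (√3·V_L·cosφ) = 43271 / (1.732 × 575 × 0.873) = 49.8 A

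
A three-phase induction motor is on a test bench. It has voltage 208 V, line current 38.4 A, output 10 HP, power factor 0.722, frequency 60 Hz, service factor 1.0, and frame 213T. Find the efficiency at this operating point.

P_out = 10 × 746 = 7460 W
P_in = √3·V_L·I_L·cosφ = 1.732 × 208 × 38.4 × 0.722 = 9988 W
η = P_out / P_in = 7460 / 9988 = 0.747 = 74.7%

74.7 %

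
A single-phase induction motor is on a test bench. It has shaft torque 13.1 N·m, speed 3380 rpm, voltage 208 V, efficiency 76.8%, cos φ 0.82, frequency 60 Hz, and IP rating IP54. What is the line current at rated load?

35.4 A

ω = 2π×3380/60 = 354 rad/s; P_out = τω = 13.1 × 354 = 4637 W
P_in = P_out / η = 4637 / 0.768 = 6038 W
I = P_in / (V·cosφ) = 6038 / (208 × 0.82) = 35.4 A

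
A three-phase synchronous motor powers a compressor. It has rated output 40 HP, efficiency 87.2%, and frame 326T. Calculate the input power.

P_out = 40 × 746 = 29840 W
P_in = P_out/η = 29840/0.872 = 34220 W = 34.2 kW

34.2 kW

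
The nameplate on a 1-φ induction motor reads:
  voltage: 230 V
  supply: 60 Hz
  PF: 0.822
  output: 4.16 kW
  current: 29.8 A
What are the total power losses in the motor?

1.47 kW

P_in = V·I·cosφ = 230×29.8×0.822 = 5634 W
P_out = 4160 W
Losses = P_in − P_out = 5634 − 4160 = 1474 W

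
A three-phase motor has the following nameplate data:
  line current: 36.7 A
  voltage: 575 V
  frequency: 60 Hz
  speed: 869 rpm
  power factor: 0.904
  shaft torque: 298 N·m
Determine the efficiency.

82.1 %

ω = 2π × 869/60 = 91 rad/s; P_out = τω = 298 × 91 = 27118 W
P_in = √3·V_L·I_L·cosφ = 1.732 × 575 × 36.7 × 0.904 = 33041 W
η = P_out / P_in = 27118 / 33041 = 0.821 = 82.1%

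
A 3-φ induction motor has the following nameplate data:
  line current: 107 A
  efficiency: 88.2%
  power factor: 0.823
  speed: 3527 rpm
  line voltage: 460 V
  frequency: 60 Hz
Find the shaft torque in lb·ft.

124 lb·ft

P_in = √3·V·I·cosφ = 1.732 × 460 × 107 × 0.823 = 70160 W
P_out = η·P_in = 0.882 × 70160 = 61881 W
n = 3527 rpm
ω = 2π×3527/60 = 369.3 rad/s
τ = P_out/ω = 61881/369.3 = 167.6 N·m
In lb·ft: 167.6/1.356 = 124 lb·ft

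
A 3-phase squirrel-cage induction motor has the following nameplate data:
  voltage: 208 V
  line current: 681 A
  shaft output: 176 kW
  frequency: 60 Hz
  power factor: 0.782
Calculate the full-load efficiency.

91.7 %

P_out = 176 kW = 176000 W
P_in = √3·V_L·I_L·cosφ = 1.732 × 208 × 681 × 0.782 = 191851 W
η = P_out / P_in = 176000 / 191851 = 0.917 = 91.7%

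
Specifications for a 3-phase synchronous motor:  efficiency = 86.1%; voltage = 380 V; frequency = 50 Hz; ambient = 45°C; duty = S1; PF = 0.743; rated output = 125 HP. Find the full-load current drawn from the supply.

221 A

P_out = 125 × 746 = 93250 W
P_in = P_out / η = 93250 / 0.861 = 108304 W
I_L = P_in / (√3·V_L·cosφ) = 108304 / (1.732 × 380 × 0.743) = 221 A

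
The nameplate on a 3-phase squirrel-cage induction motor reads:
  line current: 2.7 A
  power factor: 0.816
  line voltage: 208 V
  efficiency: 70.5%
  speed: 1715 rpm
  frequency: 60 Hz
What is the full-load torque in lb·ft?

P_in = √3·V·I·cosφ = 1.732 × 208 × 2.7 × 0.816 = 794 W
P_out = η·P_in = 0.705 × 794 = 560 W
n = 1715 rpm
ω = 2π×1715/60 = 179.6 rad/s
τ = P_out/ω = 560/179.6 = 3.118 N·m
In lb·ft: 3.118/1.356 = 2.3 lb·ft

2.3 lb·ft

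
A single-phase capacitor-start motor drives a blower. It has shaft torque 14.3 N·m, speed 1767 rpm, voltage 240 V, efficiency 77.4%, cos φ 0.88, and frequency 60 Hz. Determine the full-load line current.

16.2 A

ω = 2π×1767/60 = 185 rad/s; P_out = τω = 14.3 × 185 = 2646 W
P_in = P_out / η = 2646 / 0.774 = 3419 W
I = P_in / (V·cosφ) = 3419 / (240 × 0.88) = 16.2 A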